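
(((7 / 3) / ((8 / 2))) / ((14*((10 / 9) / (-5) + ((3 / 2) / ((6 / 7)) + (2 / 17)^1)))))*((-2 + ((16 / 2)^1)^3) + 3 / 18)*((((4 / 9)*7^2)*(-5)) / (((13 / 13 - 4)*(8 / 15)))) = 63745325 / 72504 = 879.20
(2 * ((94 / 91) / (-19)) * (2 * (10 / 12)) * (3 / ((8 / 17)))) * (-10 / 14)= 19975 / 24206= 0.83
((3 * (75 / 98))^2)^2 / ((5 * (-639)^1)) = -56953125 / 6548813936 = -0.01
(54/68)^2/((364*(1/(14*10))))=3645/15028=0.24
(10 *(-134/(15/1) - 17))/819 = -778/2457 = -0.32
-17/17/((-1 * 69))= 0.01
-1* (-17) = 17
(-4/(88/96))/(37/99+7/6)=-864/305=-2.83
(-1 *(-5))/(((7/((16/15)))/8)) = 128/21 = 6.10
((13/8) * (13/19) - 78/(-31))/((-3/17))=-290615/14136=-20.56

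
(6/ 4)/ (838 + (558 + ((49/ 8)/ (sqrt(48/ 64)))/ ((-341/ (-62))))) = 3040488/ 2829678431- 1617 * sqrt(3)/ 2829678431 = 0.00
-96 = -96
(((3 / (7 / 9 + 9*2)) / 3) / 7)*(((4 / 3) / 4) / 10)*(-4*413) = -354 / 845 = -0.42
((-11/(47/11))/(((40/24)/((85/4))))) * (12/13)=-18513/611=-30.30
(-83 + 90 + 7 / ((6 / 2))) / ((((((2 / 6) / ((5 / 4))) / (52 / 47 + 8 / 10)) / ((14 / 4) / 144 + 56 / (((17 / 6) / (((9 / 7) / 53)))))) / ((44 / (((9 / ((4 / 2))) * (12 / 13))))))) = 3663904244 / 10290321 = 356.05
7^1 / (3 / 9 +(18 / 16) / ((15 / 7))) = 840 / 103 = 8.16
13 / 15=0.87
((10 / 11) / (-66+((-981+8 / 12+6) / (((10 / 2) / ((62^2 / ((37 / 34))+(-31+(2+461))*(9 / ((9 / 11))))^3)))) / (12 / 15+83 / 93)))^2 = 29019930610225 / 150472054433701397625984515875771359917521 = 0.00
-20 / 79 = -0.25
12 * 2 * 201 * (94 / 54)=25192 / 3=8397.33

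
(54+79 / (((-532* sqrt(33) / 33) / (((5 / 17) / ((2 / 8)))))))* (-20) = -1080+7900* sqrt(33) / 2261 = -1059.93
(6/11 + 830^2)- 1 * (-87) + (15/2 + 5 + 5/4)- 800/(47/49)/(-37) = 52721347923/76516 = 689023.84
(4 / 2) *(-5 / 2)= -5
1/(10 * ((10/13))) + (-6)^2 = 3613/100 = 36.13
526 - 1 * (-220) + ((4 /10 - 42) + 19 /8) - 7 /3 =84533 /120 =704.44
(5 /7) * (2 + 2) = 20 /7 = 2.86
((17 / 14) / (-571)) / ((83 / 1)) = -17 / 663502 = -0.00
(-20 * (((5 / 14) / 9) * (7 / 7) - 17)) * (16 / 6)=170960 / 189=904.55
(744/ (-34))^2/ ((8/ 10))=172980/ 289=598.55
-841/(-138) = 841/138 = 6.09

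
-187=-187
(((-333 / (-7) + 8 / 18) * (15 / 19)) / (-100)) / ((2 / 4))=-605 / 798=-0.76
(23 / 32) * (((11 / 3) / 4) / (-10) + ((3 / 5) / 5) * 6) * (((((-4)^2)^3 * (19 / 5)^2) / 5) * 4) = 200334784 / 9375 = 21369.04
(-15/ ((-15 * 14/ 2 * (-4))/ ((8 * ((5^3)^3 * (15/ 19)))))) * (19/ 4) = -2092633.93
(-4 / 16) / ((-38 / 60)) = 15 / 38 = 0.39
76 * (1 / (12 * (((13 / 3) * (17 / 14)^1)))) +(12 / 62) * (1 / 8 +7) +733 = 20157907 / 27404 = 735.58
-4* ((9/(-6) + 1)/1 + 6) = -22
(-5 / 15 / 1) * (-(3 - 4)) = -1 / 3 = -0.33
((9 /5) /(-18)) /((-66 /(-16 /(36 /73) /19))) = -73 /28215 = -0.00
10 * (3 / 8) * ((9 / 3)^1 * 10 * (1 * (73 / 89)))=16425 / 178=92.28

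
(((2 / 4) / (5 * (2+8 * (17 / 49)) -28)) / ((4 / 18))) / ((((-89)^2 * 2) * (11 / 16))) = -441 / 8800231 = -0.00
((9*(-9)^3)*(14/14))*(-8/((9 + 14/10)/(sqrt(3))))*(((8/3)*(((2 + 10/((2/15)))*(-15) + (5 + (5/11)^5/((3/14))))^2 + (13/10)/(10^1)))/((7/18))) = 77150264448117917119176*sqrt(3)/1685932599065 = 79260688069.99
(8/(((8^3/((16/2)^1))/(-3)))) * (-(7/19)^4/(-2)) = -7203/2085136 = -0.00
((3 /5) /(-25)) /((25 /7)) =-21 /3125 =-0.01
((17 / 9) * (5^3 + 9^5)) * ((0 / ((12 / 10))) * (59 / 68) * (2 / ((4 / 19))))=0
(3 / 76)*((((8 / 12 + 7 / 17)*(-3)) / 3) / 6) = -55 / 7752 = -0.01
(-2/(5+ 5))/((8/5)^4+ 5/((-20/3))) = -500/14509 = -0.03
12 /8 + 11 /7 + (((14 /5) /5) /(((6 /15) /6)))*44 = 26087 /70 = 372.67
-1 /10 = -0.10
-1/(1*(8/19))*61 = -144.88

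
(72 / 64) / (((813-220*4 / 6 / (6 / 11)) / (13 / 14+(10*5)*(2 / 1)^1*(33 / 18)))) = 208953 / 548464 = 0.38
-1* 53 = -53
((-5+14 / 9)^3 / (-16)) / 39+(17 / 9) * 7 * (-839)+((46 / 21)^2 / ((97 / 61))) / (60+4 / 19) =-263836273628995 / 23783327568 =-11093.33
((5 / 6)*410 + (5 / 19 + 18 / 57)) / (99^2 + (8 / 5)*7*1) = 97540 / 2796477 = 0.03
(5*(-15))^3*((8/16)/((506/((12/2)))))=-1265625/506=-2501.24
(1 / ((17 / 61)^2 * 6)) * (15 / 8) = 18605 / 4624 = 4.02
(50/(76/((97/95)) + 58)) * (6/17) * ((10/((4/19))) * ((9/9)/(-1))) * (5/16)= -1151875/582352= -1.98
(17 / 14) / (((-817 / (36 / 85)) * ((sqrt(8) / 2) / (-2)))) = 0.00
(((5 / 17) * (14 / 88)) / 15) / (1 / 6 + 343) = 7 / 770066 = 0.00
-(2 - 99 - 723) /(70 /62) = 5084 /7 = 726.29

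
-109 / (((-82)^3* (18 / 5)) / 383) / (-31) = -208735 / 307663344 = -0.00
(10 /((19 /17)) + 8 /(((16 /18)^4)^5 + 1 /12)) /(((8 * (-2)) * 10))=-4432390799126247310039 /13169646580598473539920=-0.34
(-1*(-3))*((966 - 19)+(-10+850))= 5361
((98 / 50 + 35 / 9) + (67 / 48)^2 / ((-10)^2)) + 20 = 1986691 / 76800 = 25.87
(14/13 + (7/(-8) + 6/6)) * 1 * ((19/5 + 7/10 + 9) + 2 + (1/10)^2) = 7755/416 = 18.64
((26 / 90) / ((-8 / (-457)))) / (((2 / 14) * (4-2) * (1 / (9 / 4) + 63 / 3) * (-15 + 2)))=-3199 / 15440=-0.21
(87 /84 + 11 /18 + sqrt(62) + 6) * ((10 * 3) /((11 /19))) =183065 /462 + 570 * sqrt(62) /11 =804.26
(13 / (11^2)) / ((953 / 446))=5798 / 115313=0.05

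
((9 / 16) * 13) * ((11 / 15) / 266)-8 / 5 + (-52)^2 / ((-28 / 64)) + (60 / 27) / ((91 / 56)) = -6180.78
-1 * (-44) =44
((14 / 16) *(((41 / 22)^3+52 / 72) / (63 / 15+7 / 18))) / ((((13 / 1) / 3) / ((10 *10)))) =258562875 / 8167016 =31.66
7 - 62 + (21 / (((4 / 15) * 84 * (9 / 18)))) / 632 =-278065 / 5056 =-55.00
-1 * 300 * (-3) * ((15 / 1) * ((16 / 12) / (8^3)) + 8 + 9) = 15335.16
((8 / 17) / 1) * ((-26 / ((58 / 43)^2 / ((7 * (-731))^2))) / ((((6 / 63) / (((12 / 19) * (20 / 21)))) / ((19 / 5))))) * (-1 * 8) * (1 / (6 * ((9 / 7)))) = 33171887641984 / 7569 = 4382598446.56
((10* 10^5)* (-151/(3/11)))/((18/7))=-5813500000/27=-215314814.81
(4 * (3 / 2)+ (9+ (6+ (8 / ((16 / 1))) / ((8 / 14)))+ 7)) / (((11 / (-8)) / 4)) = -84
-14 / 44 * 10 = -35 / 11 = -3.18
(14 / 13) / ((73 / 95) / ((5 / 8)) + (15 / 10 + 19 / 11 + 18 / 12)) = 36575 / 202306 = 0.18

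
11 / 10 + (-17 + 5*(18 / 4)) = 33 / 5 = 6.60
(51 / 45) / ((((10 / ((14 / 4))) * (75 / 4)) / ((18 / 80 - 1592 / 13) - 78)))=-12390637 / 2925000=-4.24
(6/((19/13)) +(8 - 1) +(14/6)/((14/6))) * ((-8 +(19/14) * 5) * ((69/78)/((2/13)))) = -44965/532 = -84.52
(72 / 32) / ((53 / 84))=189 / 53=3.57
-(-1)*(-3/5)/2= -3/10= -0.30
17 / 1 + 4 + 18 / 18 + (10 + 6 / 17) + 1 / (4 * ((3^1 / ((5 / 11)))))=72685 / 2244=32.39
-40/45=-8/9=-0.89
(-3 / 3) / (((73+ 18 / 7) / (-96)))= 672 / 529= 1.27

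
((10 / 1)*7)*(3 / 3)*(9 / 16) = 315 / 8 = 39.38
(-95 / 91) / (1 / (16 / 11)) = -1520 / 1001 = -1.52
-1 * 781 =-781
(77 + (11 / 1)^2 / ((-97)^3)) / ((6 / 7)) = 245964950 / 2738019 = 89.83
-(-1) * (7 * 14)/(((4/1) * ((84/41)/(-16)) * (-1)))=574/3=191.33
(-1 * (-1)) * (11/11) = 1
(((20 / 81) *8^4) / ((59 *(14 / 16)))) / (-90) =-65536 / 301077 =-0.22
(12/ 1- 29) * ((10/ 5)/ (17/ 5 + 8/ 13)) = -2210/ 261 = -8.47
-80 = -80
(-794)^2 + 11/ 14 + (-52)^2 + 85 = 8865161/ 14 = 633225.79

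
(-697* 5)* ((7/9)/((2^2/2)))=-24395/18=-1355.28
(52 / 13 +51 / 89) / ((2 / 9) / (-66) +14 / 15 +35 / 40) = 4835160 / 1908427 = 2.53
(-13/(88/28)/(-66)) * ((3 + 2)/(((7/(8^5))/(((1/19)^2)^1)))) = 532480/131043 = 4.06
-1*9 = -9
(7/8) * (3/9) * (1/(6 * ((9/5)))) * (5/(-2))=-175/2592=-0.07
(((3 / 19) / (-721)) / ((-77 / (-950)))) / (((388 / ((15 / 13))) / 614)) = -345375 / 70006937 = -0.00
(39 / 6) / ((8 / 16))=13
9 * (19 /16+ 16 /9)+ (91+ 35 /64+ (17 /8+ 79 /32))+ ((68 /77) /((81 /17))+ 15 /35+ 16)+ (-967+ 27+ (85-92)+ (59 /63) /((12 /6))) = -322164383 /399168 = -807.09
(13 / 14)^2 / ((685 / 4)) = 169 / 33565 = 0.01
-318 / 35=-9.09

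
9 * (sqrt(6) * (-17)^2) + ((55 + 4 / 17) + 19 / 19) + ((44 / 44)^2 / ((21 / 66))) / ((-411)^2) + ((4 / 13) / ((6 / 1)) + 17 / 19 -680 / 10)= -53715715789 / 4965094953 + 2601 * sqrt(6)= 6360.30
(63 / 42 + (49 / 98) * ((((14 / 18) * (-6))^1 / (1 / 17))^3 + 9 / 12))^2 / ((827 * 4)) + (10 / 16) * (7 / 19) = 55249557971588251 / 2932422912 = 18840924.26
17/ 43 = 0.40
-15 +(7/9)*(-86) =-737/9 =-81.89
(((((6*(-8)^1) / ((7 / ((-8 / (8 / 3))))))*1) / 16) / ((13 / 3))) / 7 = 27 / 637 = 0.04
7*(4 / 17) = 28 / 17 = 1.65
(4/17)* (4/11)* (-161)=-2576/187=-13.78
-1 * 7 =-7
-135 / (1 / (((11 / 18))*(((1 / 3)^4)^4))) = -55 / 28697814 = -0.00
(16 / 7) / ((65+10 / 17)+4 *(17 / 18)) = 2448 / 74291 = 0.03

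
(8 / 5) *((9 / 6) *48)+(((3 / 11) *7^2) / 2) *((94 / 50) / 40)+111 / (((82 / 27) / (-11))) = -258443331 / 902000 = -286.52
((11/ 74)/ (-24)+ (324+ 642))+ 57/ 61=104753137/ 108336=966.93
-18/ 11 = -1.64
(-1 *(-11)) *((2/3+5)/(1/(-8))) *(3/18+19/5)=-89012/45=-1978.04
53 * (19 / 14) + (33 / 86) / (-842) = 36459211 / 506884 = 71.93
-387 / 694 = -0.56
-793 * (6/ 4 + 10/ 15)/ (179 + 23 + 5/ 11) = -113399/ 13362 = -8.49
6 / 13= 0.46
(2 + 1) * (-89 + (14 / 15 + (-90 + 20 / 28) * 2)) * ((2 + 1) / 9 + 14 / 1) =-1203871 / 105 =-11465.44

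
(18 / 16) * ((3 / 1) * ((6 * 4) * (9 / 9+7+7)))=1215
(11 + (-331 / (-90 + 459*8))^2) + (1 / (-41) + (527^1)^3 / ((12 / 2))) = 12832634078020163 / 526059684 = 24393874.82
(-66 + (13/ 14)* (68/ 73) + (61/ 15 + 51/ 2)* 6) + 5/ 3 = 873286/ 7665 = 113.93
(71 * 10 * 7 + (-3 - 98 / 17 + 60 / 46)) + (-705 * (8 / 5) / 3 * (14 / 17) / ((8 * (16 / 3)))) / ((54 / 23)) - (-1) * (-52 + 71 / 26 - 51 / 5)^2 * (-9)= -6391919602949 / 237884400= -26869.86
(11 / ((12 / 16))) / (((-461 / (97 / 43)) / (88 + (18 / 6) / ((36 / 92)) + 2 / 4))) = -1231318 / 178407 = -6.90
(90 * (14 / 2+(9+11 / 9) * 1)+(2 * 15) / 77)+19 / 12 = 1551.97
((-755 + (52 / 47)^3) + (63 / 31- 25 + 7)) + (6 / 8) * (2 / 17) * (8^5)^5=182387974990562765065911064092 / 54714721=3333435164378573091251.09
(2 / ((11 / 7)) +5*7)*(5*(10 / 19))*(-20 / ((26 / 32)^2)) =-5376000 / 1859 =-2891.88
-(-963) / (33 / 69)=22149 / 11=2013.55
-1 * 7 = -7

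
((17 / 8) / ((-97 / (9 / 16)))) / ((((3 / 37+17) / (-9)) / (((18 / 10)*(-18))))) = -4126869 / 19617280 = -0.21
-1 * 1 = -1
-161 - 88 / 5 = -893 / 5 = -178.60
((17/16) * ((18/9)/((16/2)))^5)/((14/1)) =17/229376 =0.00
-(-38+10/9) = 332/9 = 36.89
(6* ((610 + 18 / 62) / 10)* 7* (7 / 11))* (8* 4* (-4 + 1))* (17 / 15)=-1512914592 / 8525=-177467.99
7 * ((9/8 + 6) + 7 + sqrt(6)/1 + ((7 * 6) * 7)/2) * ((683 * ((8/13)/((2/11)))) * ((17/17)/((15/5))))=210364 * sqrt(6)/39 + 67789799/78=882312.41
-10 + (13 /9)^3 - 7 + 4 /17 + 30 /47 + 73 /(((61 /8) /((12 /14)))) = -1220345990 /248715117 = -4.91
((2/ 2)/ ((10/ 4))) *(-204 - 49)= -506/ 5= -101.20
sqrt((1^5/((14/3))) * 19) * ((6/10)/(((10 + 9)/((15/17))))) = 9 * sqrt(798)/4522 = 0.06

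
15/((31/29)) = 435/31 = 14.03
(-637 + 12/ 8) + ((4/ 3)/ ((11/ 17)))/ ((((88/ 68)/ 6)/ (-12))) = -750.14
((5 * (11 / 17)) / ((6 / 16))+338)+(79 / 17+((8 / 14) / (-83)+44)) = 11712175 / 29631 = 395.27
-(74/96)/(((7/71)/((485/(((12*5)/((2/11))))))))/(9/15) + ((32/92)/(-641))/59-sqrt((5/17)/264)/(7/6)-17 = -2092020275651/57868515936-sqrt(5610)/2618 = -36.18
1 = 1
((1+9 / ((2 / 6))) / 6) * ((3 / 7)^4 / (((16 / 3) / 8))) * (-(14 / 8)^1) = -81 / 196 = -0.41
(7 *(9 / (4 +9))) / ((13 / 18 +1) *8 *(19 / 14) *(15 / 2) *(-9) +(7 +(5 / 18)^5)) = -0.00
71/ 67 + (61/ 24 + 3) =10615/ 1608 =6.60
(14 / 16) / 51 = 7 / 408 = 0.02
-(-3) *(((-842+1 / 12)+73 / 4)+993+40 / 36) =1534 / 3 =511.33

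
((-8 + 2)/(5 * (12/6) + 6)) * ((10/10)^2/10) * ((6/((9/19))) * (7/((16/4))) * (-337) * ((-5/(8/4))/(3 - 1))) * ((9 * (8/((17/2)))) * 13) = -5244057/136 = -38559.24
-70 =-70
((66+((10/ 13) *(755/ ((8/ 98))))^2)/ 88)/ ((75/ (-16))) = -34215795241/ 278850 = -122703.23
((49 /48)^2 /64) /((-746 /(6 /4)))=-2401 /73334784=-0.00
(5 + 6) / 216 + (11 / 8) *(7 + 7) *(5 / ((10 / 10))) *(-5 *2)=-207889 / 216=-962.45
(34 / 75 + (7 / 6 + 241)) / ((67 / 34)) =206227 / 1675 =123.12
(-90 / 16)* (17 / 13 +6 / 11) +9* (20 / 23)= -68355 / 26312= -2.60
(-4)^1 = -4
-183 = -183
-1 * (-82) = 82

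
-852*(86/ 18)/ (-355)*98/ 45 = 16856/ 675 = 24.97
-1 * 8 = -8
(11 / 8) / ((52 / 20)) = 55 / 104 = 0.53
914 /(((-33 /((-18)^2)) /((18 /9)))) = -197424 /11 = -17947.64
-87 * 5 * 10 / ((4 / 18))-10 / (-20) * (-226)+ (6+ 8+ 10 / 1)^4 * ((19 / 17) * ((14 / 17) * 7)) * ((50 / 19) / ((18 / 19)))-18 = 1710324166 / 289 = 5918076.70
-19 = -19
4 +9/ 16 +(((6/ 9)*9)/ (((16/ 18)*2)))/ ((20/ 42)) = 233/ 20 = 11.65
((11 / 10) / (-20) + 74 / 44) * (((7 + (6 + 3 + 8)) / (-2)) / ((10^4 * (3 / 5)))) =-3579 / 1100000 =-0.00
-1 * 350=-350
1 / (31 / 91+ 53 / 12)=1092 / 5195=0.21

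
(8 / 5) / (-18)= -0.09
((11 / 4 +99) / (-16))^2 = 165649 / 4096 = 40.44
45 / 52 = 0.87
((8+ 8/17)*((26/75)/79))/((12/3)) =312/33575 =0.01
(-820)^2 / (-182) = -336200 / 91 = -3694.51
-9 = -9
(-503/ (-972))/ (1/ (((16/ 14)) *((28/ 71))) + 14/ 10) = 20120/ 140697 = 0.14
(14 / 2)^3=343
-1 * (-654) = 654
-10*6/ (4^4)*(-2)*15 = 7.03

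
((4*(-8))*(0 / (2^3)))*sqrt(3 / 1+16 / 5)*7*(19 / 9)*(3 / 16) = 0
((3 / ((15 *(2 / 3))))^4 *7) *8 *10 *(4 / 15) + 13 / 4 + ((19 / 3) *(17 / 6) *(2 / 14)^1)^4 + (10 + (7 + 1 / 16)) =5096602835003 / 78764805000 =64.71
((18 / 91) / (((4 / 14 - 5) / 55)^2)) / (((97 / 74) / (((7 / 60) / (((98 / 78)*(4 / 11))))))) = 2035 / 388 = 5.24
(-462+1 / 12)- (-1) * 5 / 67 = -371321 / 804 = -461.84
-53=-53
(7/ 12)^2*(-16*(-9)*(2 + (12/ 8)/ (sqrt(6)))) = 49*sqrt(6)/ 4 + 98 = 128.01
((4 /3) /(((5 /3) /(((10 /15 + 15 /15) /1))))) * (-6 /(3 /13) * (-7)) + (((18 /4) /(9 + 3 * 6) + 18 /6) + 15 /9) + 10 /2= 505 /2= 252.50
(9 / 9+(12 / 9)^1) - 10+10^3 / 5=577 / 3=192.33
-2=-2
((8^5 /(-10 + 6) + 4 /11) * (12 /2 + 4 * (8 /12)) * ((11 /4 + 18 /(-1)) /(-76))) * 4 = -11909274 /209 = -56982.17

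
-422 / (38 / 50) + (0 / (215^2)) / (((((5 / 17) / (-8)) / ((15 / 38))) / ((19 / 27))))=-10550 / 19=-555.26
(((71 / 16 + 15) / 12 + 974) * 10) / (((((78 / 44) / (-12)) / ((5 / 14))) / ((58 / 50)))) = -59754761 / 2184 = -27360.24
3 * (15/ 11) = 45/ 11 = 4.09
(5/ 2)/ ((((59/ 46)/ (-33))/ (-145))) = 550275/ 59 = 9326.69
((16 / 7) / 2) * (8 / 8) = 8 / 7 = 1.14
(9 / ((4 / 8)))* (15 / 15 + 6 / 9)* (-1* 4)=-120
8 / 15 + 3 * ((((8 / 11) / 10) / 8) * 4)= 106 / 165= 0.64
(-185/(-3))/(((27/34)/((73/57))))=459170/4617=99.45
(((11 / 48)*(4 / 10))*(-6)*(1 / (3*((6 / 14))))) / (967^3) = -77 / 162761591340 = -0.00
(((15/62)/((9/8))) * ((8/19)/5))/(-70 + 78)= 4/1767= 0.00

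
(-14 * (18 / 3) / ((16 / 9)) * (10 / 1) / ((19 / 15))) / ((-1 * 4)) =14175 / 152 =93.26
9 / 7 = 1.29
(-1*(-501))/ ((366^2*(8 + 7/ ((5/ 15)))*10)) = 0.00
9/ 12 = 3/ 4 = 0.75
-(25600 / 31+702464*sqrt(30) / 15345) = -25600 / 31 - 702464*sqrt(30) / 15345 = -1076.54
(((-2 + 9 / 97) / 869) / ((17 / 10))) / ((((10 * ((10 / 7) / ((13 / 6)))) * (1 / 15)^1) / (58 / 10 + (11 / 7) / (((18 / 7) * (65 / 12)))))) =-298627 / 17195772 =-0.02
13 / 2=6.50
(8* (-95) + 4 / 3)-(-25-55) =-2036 / 3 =-678.67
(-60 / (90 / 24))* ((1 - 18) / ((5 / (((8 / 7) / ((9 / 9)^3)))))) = 2176 / 35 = 62.17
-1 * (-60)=60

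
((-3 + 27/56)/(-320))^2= 19881/321126400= 0.00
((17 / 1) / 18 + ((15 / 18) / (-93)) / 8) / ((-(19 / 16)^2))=-67376 / 100719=-0.67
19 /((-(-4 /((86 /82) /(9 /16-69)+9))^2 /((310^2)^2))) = -71374177272081935275 /80622441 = -885289212120.01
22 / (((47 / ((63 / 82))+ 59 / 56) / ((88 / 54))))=54208 / 94089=0.58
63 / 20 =3.15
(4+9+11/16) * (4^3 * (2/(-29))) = -60.41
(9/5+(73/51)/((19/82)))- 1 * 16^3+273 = -18483784/4845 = -3815.02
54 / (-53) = -54 / 53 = -1.02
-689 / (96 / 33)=-7579 / 32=-236.84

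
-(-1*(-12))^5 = -248832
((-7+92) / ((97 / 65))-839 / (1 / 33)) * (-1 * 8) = 21440912 / 97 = 221040.33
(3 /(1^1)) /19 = 3 /19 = 0.16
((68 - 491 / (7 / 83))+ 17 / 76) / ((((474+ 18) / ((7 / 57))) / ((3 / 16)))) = -1020311 / 3789056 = -0.27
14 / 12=7 / 6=1.17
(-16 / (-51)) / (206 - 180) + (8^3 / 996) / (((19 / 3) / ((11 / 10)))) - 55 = -286996693 / 5227755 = -54.90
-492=-492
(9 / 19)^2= 81 / 361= 0.22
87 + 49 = 136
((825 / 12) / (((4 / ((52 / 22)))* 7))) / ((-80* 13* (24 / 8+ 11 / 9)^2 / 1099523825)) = -23437218375 / 68096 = -344179.08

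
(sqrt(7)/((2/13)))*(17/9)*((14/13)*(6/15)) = 238*sqrt(7)/45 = 13.99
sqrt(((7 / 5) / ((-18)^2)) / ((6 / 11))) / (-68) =-sqrt(2310) / 36720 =-0.00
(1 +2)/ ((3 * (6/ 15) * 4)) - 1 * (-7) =61/ 8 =7.62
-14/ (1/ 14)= -196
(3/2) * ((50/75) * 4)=4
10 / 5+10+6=18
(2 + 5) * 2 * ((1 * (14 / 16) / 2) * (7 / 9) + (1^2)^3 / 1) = 1351 / 72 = 18.76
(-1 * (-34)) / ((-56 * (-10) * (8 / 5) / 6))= 51 / 224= 0.23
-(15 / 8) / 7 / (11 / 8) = -15 / 77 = -0.19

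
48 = 48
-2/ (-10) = 1/ 5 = 0.20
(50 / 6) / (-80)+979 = 46987 / 48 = 978.90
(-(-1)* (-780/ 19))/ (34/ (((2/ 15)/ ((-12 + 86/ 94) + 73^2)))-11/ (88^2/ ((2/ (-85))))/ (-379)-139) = -415712668800/ 13730593276062947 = -0.00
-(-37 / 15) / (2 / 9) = 111 / 10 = 11.10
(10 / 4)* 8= 20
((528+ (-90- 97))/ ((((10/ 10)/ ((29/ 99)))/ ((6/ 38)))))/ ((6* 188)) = 899/ 64296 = 0.01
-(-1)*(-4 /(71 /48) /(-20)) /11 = 48 /3905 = 0.01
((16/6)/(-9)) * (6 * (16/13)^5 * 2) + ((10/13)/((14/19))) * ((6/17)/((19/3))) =-3969842998/397654803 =-9.98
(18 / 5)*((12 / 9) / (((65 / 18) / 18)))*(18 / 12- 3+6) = 34992 / 325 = 107.67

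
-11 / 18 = -0.61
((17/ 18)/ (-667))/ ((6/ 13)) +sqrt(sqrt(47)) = -221/ 72036 +47^(1/ 4) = 2.62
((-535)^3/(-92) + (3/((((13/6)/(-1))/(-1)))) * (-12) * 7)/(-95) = -17519.41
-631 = -631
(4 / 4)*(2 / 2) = 1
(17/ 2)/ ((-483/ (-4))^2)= 136/ 233289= 0.00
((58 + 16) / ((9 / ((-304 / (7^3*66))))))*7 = -11248 / 14553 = -0.77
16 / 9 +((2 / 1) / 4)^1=41 / 18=2.28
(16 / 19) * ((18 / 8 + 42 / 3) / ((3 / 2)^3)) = 2080 / 513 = 4.05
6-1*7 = -1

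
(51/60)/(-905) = -17/18100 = -0.00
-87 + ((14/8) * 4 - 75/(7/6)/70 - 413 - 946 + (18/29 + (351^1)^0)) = -2043821/1421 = -1438.30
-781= -781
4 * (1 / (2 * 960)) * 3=1 / 160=0.01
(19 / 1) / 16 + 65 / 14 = 653 / 112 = 5.83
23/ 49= 0.47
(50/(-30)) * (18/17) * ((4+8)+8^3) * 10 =-157200/17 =-9247.06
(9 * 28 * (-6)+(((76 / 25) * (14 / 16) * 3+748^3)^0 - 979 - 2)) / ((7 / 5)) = -1780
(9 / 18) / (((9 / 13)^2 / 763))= 128947 / 162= 795.97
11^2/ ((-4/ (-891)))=107811/ 4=26952.75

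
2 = 2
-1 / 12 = -0.08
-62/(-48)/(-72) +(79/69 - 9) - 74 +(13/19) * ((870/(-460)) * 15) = -76483019/755136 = -101.28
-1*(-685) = 685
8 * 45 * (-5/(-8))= 225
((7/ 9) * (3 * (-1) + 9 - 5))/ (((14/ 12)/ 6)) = 4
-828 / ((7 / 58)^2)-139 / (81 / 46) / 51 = -11506767658 / 202419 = -56846.28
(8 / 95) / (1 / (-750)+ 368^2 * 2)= 0.00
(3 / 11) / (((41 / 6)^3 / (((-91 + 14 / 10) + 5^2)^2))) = 67605192 / 18953275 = 3.57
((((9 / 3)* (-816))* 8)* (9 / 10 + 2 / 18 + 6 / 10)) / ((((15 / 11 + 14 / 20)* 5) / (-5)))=3470720 / 227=15289.52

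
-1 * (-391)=391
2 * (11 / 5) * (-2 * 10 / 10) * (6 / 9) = -88 / 15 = -5.87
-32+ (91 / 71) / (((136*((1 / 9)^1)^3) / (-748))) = -5170.94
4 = 4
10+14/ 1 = 24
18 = 18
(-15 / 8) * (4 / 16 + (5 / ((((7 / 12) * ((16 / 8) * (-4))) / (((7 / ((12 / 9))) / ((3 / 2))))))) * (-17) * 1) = -120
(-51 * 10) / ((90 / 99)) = -561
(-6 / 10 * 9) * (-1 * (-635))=-3429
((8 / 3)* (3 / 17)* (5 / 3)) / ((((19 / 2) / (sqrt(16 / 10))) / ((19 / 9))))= 32* sqrt(10) / 459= 0.22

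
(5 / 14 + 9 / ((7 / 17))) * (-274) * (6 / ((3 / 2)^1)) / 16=-42607 / 28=-1521.68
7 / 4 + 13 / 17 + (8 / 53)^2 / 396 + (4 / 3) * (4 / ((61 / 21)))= 5018774645 / 1153521468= 4.35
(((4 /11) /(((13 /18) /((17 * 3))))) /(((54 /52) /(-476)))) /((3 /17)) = -2201024 /33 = -66697.70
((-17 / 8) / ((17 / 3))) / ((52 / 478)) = -717 / 208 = -3.45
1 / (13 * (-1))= -1 / 13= -0.08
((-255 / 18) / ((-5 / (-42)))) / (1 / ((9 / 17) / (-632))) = 63 / 632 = 0.10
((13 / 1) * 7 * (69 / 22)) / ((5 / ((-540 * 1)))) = -30824.18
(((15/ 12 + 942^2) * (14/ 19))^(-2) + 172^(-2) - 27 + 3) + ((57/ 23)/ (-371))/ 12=-534320946687547964546969/ 22262887762795984231984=-24.00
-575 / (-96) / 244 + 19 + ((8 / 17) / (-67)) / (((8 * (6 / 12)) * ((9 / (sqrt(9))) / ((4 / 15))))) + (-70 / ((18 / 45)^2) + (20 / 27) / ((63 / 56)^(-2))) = -167098350229 / 400199040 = -417.54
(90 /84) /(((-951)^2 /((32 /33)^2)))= 2560 /2298082941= 0.00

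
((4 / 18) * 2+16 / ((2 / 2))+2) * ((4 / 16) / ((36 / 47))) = 3901 / 648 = 6.02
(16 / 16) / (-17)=-1 / 17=-0.06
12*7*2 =168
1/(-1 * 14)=-1/14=-0.07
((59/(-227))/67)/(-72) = 59/1095048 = 0.00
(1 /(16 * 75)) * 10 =1 /120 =0.01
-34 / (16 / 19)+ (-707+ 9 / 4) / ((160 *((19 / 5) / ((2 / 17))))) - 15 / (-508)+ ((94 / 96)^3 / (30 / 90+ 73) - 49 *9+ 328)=-51056631023597 / 332683591680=-153.47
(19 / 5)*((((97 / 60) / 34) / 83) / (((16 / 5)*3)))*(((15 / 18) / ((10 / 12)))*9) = 1843 / 903040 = 0.00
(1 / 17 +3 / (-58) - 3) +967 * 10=9531669 / 986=9667.01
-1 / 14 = -0.07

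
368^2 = 135424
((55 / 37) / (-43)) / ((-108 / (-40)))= -550 / 42957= -0.01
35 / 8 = 4.38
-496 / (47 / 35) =-17360 / 47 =-369.36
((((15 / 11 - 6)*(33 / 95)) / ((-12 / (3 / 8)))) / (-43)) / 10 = -153 / 1307200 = -0.00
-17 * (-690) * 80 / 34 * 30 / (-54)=-46000 / 3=-15333.33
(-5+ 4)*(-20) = 20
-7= -7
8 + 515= 523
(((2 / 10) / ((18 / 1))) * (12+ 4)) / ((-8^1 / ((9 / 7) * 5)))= -1 / 7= -0.14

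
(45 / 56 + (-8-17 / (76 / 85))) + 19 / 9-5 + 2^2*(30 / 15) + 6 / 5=-952739 / 47880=-19.90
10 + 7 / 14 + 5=31 / 2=15.50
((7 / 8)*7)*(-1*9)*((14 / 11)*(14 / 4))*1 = -21609 / 88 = -245.56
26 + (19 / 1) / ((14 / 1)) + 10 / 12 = 592 / 21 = 28.19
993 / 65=15.28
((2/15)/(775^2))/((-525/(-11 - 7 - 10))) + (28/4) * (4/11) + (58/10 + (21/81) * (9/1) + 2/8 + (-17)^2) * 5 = 44283105234727/29730937500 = 1489.46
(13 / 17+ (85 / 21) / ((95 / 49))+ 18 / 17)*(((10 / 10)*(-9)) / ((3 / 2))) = -23.47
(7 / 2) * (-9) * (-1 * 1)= 63 / 2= 31.50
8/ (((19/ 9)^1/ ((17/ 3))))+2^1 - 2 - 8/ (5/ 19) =-848/ 95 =-8.93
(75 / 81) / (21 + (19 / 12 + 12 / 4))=100 / 2763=0.04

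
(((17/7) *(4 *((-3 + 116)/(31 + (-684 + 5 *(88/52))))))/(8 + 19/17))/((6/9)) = -849082/3030405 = -0.28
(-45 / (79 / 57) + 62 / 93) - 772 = -190501 / 237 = -803.80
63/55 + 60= 3363/55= 61.15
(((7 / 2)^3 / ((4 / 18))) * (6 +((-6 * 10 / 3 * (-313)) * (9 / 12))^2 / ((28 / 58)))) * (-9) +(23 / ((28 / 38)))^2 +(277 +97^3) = -124320120108777 / 1568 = -79285790885.70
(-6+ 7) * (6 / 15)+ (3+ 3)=32 / 5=6.40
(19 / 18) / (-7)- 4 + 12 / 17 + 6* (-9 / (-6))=11899 / 2142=5.56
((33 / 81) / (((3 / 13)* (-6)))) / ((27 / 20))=-1430 / 6561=-0.22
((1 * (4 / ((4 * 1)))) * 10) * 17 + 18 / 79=13448 / 79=170.23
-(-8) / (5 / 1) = 1.60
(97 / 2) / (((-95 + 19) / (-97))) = 9409 / 152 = 61.90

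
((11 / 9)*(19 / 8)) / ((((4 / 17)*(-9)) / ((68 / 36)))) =-60401 / 23328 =-2.59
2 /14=1 /7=0.14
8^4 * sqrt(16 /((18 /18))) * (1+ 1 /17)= 294912 /17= 17347.76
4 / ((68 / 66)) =66 / 17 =3.88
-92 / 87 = -1.06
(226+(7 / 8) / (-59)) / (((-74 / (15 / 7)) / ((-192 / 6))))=3199950 / 15281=209.41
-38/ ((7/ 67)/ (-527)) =1341742/ 7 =191677.43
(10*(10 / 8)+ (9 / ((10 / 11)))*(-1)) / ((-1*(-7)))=0.37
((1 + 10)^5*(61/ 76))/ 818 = 9824111/ 62168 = 158.03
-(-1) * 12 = 12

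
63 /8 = 7.88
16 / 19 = 0.84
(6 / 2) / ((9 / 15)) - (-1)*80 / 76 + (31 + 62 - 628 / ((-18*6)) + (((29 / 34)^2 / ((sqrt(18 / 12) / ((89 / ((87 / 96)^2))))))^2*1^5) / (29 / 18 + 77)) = 9553493818691 / 60627476295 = 157.58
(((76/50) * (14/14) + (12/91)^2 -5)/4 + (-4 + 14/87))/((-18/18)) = 338951089/72044700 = 4.70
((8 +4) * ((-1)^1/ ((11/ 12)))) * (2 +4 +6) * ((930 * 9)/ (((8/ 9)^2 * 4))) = -9152595/ 22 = -416027.05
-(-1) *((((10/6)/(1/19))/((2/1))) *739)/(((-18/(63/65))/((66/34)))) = -1081157/884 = -1223.03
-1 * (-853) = 853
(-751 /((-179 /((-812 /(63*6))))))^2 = 1897299364 /23357889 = 81.23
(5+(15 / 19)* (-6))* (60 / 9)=1.75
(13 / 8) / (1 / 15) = 195 / 8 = 24.38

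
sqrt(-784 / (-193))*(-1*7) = -196*sqrt(193) / 193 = -14.11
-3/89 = -0.03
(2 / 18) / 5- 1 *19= -854 / 45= -18.98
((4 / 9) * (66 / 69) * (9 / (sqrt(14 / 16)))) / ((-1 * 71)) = -176 * sqrt(14) / 11431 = -0.06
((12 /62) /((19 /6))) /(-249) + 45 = 2199903 /48887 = 45.00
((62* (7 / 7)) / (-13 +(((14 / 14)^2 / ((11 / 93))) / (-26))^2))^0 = 1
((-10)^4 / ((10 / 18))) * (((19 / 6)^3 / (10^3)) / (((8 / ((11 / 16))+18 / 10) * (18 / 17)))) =6413165 / 159624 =40.18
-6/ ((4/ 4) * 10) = -3/ 5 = -0.60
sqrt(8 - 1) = sqrt(7) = 2.65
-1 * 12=-12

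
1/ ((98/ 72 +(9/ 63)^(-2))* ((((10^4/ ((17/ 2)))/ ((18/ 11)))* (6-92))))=-1377/ 4287745000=-0.00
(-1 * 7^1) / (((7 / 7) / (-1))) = 7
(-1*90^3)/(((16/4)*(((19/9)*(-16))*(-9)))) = -91125/152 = -599.51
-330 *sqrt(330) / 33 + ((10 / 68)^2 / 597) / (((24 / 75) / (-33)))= -10 *sqrt(330)-6875 / 1840352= -181.66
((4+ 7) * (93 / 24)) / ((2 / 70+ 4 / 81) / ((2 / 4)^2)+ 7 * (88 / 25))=4833675 / 2829536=1.71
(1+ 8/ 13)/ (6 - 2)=21/ 52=0.40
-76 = -76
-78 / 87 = -26 / 29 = -0.90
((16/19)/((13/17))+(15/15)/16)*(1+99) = 114975/988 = 116.37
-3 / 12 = -1 / 4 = -0.25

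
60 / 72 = 5 / 6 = 0.83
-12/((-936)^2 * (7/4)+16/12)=-9/1149877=-0.00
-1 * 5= -5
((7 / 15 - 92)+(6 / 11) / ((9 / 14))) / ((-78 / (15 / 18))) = 1151 / 1188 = 0.97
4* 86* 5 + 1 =1721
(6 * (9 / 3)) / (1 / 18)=324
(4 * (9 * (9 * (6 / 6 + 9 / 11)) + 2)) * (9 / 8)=7389 / 11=671.73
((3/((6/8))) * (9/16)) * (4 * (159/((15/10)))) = 954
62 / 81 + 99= 8081 / 81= 99.77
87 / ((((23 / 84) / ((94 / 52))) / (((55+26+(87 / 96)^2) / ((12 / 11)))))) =43079.73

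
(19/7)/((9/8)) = 152/63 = 2.41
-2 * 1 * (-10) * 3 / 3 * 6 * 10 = 1200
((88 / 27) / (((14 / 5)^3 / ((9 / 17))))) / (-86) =-1375 / 1504398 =-0.00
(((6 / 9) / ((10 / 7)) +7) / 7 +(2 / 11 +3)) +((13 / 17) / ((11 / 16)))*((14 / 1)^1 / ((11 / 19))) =961007 / 30855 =31.15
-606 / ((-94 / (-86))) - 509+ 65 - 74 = -50404 / 47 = -1072.43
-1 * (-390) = 390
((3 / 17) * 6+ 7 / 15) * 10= 778 / 51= 15.25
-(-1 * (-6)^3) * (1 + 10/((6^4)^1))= -653/3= -217.67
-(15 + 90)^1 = -105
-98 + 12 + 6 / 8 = -341 / 4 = -85.25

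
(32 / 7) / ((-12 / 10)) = -80 / 21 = -3.81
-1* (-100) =100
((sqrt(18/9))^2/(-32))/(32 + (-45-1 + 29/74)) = 37/8056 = 0.00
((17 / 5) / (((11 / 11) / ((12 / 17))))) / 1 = 12 / 5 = 2.40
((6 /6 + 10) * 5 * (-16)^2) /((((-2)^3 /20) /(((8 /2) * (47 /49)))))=-6617600 /49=-135053.06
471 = 471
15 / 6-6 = -7 / 2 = -3.50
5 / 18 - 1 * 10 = -175 / 18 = -9.72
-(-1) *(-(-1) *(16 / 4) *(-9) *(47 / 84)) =-141 / 7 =-20.14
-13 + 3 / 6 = -12.50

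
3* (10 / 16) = 15 / 8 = 1.88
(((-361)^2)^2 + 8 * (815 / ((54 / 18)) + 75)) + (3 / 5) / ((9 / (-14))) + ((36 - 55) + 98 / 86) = 3651466646041 / 215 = 16983565795.54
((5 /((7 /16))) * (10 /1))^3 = 512000000 /343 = 1492711.37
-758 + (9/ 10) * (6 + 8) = -3727/ 5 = -745.40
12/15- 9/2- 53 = -567/10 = -56.70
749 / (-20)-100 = -2749 / 20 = -137.45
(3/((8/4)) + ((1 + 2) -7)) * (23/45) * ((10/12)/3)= -115/324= -0.35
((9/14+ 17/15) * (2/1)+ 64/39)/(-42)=-2363/19110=-0.12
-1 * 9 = -9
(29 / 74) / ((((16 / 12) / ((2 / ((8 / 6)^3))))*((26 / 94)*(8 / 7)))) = 772821 / 985088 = 0.78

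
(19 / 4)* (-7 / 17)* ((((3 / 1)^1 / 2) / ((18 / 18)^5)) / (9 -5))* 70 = -13965 / 272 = -51.34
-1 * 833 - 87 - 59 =-979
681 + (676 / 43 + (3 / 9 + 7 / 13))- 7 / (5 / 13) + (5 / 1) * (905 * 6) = 233349458 / 8385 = 27829.39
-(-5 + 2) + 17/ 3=8.67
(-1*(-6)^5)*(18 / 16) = 8748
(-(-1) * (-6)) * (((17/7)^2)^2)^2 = -41854544646/5764801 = -7260.36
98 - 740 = -642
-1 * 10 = -10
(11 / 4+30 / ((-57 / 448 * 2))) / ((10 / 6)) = -26253 / 380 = -69.09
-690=-690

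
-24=-24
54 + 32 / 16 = 56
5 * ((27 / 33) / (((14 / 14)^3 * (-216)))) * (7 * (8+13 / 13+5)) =-245 / 132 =-1.86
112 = 112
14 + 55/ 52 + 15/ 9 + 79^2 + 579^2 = 53273801/ 156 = 341498.72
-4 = -4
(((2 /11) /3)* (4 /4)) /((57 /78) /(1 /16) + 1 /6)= 52 /10175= 0.01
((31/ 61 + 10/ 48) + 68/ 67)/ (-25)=-33967/ 490440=-0.07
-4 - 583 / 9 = -619 / 9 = -68.78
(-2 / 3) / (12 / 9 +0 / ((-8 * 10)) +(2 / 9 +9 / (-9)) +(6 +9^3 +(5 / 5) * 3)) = -6 / 6647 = -0.00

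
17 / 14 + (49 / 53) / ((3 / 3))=1587 / 742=2.14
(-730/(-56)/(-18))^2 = 133225/254016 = 0.52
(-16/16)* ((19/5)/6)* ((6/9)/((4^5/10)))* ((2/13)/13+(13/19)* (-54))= 14825/97344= 0.15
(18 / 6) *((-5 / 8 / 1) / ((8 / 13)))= -195 / 64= -3.05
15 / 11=1.36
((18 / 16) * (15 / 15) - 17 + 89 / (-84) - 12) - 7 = -35.93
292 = 292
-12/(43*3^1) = -4/43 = -0.09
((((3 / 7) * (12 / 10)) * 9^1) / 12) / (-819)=-3 / 6370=-0.00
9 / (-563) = -9 / 563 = -0.02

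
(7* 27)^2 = 35721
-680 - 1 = -681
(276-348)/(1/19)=-1368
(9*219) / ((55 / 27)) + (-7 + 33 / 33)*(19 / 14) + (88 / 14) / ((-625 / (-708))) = 6645096 / 6875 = 966.56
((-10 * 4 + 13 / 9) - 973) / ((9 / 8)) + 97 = -64975 / 81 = -802.16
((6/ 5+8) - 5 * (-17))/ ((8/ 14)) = 3297/ 20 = 164.85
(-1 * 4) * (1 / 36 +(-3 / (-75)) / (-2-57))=-1439 / 13275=-0.11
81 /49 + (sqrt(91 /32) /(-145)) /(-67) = sqrt(182) /77720 + 81 /49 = 1.65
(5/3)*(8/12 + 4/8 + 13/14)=220/63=3.49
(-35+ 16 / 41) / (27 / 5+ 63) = -2365 / 4674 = -0.51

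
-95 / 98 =-0.97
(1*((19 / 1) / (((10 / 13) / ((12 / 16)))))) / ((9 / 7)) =1729 / 120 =14.41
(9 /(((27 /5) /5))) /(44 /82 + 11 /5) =5125 /1683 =3.05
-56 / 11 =-5.09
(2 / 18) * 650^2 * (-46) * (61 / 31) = -1185535000 / 279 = -4249229.39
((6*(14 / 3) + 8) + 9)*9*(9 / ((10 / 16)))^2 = 419904 / 5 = 83980.80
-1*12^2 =-144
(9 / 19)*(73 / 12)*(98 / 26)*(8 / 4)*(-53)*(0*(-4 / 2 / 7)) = 0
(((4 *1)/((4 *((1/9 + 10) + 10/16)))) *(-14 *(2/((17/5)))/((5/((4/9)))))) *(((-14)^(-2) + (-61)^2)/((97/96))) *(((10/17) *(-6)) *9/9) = 7907512320/8922739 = 886.22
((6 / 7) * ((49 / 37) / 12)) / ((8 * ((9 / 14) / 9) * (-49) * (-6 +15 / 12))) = 1 / 1406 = 0.00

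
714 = 714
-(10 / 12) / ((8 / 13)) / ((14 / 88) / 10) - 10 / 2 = -3785 / 42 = -90.12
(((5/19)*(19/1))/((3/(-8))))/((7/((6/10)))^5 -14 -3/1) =-405/6564718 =-0.00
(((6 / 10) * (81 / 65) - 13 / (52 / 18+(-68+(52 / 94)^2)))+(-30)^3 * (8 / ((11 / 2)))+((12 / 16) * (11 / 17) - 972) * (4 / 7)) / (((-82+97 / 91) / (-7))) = -10187179701841471 / 2957402615750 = -3444.64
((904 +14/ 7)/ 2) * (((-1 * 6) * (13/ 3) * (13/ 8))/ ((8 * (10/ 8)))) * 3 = -229671/ 40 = -5741.78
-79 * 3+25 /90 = -4261 /18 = -236.72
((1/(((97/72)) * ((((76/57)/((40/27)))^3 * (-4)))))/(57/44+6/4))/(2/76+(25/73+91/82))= -1525700/24773121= -0.06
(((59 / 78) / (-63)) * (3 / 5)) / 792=-59 / 6486480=-0.00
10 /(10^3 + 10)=1 /101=0.01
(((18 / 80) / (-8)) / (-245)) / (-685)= -0.00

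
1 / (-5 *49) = -1 / 245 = -0.00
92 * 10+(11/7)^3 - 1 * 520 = 138531/343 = 403.88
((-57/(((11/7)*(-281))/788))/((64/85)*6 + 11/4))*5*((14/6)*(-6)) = -1069000800/1091123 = -979.73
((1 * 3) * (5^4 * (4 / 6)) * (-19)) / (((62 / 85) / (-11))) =11103125 / 31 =358165.32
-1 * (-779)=779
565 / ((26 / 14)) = 304.23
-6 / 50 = -3 / 25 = -0.12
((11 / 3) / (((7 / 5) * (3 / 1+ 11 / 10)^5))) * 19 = 104500000 / 2432980221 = 0.04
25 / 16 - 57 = -887 / 16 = -55.44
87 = 87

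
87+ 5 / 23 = 2006 / 23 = 87.22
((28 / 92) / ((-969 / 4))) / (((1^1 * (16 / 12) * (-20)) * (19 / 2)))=7 / 1411510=0.00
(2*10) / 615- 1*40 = -4916 / 123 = -39.97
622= 622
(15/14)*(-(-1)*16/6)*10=200/7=28.57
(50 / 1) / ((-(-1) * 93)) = 50 / 93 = 0.54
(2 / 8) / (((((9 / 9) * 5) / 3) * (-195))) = -1 / 1300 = -0.00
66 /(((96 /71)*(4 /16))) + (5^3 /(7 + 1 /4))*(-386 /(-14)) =670.62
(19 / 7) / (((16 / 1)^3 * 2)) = 19 / 57344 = 0.00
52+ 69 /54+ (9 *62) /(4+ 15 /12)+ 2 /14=20123 /126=159.71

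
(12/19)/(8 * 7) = 3/266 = 0.01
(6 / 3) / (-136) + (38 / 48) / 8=0.08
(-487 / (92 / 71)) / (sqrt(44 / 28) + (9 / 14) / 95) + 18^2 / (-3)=-2184401975 * sqrt(77) / 63931237 - 13602203847 / 127862474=-406.20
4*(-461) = -1844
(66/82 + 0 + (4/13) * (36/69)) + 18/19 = 445527/232921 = 1.91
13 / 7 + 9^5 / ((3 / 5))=688918 / 7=98416.86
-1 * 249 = -249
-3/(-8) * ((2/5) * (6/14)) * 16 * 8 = 288/35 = 8.23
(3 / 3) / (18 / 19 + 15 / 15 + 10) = 19 / 227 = 0.08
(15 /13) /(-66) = -5 /286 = -0.02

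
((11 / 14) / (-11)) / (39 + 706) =-1 / 10430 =-0.00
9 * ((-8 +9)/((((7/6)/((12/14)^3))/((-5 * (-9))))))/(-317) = -524880/761117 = -0.69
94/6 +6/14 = 338/21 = 16.10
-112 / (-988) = 28 / 247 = 0.11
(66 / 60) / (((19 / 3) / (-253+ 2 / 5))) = -41679 / 950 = -43.87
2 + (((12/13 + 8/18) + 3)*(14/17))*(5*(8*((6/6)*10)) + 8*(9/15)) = 14499586/9945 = 1457.98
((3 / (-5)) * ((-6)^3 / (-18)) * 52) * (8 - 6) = -3744 / 5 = -748.80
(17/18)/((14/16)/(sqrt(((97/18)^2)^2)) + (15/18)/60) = 21.46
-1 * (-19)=19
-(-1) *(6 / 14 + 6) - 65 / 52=145 / 28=5.18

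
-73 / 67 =-1.09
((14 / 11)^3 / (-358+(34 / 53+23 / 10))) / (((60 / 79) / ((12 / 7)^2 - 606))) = 4.61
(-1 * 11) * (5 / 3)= -18.33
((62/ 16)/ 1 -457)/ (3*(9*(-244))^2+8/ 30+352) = -54375/ 1736112032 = -0.00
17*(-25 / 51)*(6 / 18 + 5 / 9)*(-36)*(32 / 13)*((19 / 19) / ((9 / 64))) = 1638400 / 351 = 4667.81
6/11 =0.55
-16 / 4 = -4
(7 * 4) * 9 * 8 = 2016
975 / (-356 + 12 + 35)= -325 / 103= -3.16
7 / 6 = 1.17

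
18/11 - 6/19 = 276/209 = 1.32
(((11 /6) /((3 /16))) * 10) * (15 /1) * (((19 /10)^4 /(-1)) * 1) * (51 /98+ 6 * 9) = -2553118711 /2450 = -1042089.27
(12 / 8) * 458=687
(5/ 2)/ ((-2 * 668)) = -5/ 2672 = -0.00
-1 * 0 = 0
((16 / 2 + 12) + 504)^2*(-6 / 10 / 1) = -823728 / 5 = -164745.60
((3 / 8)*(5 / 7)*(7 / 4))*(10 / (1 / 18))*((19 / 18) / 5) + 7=397 / 16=24.81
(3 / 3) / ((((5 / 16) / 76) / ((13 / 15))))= 15808 / 75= 210.77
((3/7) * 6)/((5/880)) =3168/7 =452.57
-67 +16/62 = -2069/31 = -66.74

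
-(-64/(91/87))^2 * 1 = -31002624/8281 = -3743.83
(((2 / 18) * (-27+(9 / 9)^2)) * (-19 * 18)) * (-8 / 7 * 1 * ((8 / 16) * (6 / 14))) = -11856 / 49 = -241.96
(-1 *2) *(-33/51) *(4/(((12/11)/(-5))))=-1210/51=-23.73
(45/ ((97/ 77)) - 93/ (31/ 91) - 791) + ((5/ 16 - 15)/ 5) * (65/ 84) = -1030.55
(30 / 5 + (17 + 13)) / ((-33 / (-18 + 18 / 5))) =864 / 55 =15.71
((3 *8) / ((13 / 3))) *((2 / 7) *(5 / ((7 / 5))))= 3600 / 637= 5.65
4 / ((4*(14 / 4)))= 2 / 7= 0.29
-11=-11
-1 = -1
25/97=0.26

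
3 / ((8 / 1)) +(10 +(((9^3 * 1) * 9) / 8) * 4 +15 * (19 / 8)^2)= 216031 / 64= 3375.48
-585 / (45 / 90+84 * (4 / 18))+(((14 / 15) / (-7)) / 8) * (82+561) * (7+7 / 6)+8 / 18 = -108189 / 920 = -117.60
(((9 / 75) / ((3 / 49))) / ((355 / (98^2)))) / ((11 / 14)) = 6588344 / 97625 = 67.49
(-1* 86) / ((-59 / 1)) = 1.46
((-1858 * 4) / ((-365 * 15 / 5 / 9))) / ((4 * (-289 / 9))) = -50166 / 105485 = -0.48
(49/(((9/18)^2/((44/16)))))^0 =1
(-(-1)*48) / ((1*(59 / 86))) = 4128 / 59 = 69.97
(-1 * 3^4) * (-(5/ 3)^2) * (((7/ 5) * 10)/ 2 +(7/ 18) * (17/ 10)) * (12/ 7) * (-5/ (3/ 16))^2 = 6304000/ 3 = 2101333.33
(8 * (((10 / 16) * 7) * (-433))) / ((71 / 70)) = -1060850 / 71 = -14941.55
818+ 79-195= 702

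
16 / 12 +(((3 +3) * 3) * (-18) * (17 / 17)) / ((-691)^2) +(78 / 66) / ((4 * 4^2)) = 1362523967 / 1008439872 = 1.35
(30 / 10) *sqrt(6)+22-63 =-41+3 *sqrt(6) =-33.65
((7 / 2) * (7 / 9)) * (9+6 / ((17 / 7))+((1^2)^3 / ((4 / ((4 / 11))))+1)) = 34.20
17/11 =1.55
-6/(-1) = 6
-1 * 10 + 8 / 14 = -66 / 7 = -9.43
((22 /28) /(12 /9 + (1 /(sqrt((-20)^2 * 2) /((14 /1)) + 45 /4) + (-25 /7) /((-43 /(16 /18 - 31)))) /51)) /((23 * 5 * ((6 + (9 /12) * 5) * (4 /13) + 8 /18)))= 592848005904 * sqrt(2) /2161620161080181537 + 6667813273112343 /4323240322160363074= 0.00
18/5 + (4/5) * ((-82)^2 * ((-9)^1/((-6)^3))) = 3416/15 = 227.73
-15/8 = -1.88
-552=-552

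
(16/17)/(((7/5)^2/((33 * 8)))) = 105600/833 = 126.77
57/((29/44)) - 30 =56.48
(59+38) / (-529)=-97 / 529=-0.18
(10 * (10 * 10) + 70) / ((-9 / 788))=-843160 / 9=-93684.44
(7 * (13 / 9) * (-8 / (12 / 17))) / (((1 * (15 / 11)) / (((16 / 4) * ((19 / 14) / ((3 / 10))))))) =-1520.63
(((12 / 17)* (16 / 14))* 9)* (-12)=-10368 / 119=-87.13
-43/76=-0.57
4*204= 816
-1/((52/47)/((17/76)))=-799/3952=-0.20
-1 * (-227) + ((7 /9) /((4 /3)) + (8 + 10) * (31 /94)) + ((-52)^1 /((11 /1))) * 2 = 1390099 /6204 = 224.06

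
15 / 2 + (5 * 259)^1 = 2605 / 2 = 1302.50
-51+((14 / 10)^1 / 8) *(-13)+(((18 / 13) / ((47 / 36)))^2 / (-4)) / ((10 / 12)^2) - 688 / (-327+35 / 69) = -677711343193 / 13140899200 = -51.57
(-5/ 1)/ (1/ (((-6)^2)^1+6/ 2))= -195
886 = 886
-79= -79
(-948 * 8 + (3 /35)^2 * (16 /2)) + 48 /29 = -269360712 /35525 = -7582.29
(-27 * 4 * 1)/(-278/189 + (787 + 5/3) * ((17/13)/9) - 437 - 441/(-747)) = 847098/2535709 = 0.33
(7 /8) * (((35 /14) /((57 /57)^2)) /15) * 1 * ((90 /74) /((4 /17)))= 1785 /2368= 0.75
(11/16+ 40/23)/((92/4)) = 893/8464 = 0.11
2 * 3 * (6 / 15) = 2.40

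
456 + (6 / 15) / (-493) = 1124038 / 2465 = 456.00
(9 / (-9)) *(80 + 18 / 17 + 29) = -1871 / 17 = -110.06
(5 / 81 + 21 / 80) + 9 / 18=0.82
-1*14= -14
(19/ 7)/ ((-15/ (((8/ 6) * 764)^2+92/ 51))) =-3016546172/ 16065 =-187771.31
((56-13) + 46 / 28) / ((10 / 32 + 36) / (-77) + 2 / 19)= -41800 / 343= -121.87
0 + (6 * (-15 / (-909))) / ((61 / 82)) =820 / 6161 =0.13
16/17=0.94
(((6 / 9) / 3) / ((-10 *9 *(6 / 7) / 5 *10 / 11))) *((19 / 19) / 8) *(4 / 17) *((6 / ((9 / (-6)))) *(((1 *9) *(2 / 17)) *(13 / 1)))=1001 / 39015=0.03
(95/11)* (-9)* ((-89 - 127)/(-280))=-59.96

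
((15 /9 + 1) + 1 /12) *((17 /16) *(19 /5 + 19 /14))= 67507 /4480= 15.07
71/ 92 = 0.77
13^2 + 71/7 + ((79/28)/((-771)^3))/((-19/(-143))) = 6239879784721/34831864836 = 179.14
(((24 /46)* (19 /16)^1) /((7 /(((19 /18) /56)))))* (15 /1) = 1805 /72128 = 0.03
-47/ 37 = -1.27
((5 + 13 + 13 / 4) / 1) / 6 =85 / 24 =3.54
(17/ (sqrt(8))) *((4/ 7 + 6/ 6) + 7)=255 *sqrt(2)/ 7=51.52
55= 55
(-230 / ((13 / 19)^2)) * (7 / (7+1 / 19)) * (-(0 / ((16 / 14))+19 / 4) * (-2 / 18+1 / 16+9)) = 135226934045 / 6522048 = 20733.81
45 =45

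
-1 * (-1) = 1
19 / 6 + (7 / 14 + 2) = 17 / 3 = 5.67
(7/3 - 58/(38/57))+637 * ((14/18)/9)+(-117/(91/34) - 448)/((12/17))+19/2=-406376/567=-716.71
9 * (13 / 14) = 117 / 14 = 8.36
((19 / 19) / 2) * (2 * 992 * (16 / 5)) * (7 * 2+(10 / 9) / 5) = 45147.02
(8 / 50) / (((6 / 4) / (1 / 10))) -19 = -7121 / 375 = -18.99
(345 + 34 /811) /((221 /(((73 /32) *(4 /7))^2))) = 1491208741 /562068416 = 2.65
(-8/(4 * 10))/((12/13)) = -13/60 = -0.22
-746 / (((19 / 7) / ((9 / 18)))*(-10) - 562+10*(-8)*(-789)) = -2611 / 218763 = -0.01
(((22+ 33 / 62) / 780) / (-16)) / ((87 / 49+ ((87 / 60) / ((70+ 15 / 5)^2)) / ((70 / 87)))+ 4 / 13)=-14361655 / 16573580592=-0.00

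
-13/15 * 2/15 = -26/225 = -0.12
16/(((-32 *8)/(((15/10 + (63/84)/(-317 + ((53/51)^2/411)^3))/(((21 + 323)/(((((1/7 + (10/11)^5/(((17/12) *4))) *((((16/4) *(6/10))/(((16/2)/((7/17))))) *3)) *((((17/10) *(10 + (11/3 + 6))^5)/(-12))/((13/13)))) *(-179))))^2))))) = -5389166118211050077161782109104576344532965338188104527/139872846802283732669260650823903365028380672000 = -38529037.20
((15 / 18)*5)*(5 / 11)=125 / 66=1.89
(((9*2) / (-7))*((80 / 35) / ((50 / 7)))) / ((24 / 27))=-0.93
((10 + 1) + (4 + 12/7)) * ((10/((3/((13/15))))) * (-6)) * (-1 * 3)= 6084/7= 869.14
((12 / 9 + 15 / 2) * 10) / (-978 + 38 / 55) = -14575 / 161256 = -0.09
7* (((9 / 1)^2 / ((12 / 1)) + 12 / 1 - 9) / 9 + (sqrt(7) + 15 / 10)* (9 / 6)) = 70 / 3 + 21* sqrt(7) / 2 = 51.11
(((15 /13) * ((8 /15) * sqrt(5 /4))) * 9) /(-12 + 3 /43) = -172 * sqrt(5) /741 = -0.52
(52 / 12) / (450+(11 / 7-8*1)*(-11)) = 91 / 10935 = 0.01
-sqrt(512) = -22.63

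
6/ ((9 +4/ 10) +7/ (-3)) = 45/ 53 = 0.85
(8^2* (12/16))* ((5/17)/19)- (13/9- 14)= 38659/2907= 13.30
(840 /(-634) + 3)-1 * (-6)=2433 /317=7.68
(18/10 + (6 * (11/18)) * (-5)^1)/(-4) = 62/15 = 4.13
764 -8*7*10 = 204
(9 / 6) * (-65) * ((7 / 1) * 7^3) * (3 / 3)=-468195 / 2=-234097.50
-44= -44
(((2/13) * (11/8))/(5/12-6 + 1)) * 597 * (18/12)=-5373/130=-41.33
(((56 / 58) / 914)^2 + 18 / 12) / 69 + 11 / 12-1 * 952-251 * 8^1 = -2959.06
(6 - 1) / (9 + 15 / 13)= 65 / 132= 0.49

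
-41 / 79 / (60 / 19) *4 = -779 / 1185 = -0.66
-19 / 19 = -1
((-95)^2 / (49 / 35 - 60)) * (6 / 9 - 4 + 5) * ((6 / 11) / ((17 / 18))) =-8122500 / 54791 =-148.25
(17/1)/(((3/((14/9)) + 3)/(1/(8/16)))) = 476/69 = 6.90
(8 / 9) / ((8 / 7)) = 7 / 9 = 0.78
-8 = -8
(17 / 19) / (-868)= -17 / 16492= -0.00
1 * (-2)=-2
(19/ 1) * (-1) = -19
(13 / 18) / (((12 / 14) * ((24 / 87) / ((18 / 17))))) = 2639 / 816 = 3.23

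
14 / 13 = 1.08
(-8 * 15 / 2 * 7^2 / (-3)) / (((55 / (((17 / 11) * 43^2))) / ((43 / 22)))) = 132458662 / 1331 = 99518.15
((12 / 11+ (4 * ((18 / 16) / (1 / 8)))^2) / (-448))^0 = 1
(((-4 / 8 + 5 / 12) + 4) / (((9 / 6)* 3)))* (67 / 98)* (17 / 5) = 53533 / 26460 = 2.02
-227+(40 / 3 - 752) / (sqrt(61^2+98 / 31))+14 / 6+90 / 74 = -235.55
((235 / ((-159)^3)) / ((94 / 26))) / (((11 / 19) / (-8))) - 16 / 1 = -707453624 / 44216469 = -16.00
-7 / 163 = -0.04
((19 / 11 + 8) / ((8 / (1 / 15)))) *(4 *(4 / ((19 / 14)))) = 2996 / 3135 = 0.96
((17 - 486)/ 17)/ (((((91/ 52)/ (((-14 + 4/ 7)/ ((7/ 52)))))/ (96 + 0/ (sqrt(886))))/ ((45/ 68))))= 1414782720/ 14161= 99906.98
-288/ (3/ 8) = -768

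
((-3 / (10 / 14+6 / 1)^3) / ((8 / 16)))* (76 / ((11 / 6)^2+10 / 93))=-3562272 / 8202017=-0.43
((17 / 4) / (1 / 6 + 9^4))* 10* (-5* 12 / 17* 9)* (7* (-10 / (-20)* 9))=-255150 / 39367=-6.48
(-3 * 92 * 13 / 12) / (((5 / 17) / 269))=-1367327 / 5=-273465.40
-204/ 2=-102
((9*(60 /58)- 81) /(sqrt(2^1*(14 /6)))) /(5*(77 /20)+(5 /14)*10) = -462*sqrt(42) /2059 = -1.45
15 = 15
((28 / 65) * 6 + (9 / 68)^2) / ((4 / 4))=782097 / 300560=2.60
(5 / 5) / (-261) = -1 / 261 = -0.00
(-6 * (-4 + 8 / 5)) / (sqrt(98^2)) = 36 / 245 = 0.15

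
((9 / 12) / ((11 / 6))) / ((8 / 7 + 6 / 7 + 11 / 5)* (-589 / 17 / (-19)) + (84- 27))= 0.01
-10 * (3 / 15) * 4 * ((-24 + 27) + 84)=-696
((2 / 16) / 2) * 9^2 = 81 / 16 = 5.06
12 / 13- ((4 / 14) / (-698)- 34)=1109135 / 31759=34.92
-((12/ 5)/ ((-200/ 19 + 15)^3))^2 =-0.00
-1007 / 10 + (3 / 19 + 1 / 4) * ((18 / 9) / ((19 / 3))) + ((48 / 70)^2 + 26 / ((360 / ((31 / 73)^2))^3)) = -6251098024186359946465403 / 62447915933255750688000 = -100.10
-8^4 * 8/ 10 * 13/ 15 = -212992/ 75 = -2839.89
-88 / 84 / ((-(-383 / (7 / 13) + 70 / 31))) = -682 / 461577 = -0.00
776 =776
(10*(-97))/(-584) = 485/292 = 1.66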